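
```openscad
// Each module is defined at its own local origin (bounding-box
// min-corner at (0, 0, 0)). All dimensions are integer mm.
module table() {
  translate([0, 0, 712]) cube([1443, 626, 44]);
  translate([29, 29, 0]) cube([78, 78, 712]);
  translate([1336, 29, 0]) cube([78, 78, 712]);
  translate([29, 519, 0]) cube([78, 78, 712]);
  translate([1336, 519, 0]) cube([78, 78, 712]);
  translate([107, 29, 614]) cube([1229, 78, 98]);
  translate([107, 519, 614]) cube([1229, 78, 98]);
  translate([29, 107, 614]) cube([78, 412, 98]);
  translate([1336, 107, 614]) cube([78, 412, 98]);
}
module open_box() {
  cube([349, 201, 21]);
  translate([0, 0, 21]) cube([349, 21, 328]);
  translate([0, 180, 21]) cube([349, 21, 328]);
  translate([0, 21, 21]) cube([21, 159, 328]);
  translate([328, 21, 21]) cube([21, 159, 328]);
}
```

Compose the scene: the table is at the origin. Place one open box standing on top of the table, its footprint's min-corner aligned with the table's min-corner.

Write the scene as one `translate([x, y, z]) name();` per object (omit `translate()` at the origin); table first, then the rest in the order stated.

table();
translate([0, 0, 756]) open_box();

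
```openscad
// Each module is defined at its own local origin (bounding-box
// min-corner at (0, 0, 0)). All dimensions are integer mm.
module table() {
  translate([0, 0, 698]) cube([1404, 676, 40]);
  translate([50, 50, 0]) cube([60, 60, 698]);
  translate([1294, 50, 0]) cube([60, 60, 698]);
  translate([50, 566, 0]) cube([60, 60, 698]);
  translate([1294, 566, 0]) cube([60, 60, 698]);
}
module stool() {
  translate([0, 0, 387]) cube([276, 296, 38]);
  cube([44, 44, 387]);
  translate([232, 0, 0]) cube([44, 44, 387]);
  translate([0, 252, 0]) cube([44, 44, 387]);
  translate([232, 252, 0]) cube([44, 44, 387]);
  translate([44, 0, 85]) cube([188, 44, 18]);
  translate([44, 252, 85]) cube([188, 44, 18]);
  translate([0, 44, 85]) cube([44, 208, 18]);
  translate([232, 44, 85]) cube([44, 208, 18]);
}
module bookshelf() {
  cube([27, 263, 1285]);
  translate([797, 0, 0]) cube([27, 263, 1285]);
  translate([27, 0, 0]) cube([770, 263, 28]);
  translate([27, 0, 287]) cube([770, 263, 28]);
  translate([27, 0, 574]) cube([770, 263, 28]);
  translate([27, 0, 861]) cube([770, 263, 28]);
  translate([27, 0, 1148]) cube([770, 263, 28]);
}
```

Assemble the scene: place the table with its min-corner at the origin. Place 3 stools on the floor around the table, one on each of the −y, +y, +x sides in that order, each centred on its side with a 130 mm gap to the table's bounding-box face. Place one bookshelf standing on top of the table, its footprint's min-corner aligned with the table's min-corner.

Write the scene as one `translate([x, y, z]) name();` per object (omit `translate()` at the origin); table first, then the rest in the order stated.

table();
translate([564, -426, 0]) stool();
translate([564, 806, 0]) stool();
translate([1534, 190, 0]) stool();
translate([0, 0, 738]) bookshelf();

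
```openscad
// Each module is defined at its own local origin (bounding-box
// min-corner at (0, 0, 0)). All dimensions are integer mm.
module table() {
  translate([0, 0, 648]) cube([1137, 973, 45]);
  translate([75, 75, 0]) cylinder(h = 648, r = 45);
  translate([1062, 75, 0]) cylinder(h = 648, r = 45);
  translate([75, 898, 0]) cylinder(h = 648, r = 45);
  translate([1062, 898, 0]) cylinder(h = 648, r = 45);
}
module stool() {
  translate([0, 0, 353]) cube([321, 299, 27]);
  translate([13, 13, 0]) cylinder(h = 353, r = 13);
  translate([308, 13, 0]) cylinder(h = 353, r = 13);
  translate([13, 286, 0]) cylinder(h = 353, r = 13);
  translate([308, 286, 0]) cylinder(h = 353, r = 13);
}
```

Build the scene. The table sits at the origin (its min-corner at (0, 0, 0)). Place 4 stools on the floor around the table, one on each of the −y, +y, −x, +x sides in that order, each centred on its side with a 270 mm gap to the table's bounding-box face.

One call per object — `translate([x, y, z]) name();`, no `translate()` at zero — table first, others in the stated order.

table();
translate([408, -569, 0]) stool();
translate([408, 1243, 0]) stool();
translate([-591, 337, 0]) stool();
translate([1407, 337, 0]) stool();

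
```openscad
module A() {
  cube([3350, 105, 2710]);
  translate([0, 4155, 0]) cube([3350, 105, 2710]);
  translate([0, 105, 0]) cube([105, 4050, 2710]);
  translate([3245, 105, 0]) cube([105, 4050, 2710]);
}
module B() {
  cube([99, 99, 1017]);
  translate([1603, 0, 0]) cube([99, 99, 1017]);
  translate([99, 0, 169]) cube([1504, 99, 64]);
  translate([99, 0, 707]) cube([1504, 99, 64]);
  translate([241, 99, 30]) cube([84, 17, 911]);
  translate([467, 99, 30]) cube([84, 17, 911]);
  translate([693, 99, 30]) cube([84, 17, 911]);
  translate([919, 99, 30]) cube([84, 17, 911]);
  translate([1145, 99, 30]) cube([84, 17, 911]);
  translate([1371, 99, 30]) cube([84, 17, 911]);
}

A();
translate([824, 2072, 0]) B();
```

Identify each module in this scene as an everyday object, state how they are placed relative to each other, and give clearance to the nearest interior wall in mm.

A is a house frame. B is a fence section. The fence section sits inside the house frame, centred. The clearance to the nearest interior wall is 719 mm.

Clearances: x = 719, y = 1967; minimum 719 mm.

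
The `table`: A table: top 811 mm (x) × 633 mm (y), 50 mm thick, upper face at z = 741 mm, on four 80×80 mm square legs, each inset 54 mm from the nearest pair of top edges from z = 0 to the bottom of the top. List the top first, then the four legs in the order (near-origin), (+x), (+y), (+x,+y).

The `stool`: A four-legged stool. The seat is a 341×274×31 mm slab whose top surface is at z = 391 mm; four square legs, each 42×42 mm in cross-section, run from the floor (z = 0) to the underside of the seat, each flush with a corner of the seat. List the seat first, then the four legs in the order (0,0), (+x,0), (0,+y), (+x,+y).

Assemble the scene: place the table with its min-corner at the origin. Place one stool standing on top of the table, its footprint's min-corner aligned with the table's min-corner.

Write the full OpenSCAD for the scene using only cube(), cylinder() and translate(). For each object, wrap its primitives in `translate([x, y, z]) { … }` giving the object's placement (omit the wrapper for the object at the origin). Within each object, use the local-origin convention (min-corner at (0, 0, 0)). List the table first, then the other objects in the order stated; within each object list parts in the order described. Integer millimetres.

translate([0, 0, 691]) cube([811, 633, 50]);
translate([54, 54, 0]) cube([80, 80, 691]);
translate([677, 54, 0]) cube([80, 80, 691]);
translate([54, 499, 0]) cube([80, 80, 691]);
translate([677, 499, 0]) cube([80, 80, 691]);
translate([0, 0, 741]) {
  translate([0, 0, 360]) cube([341, 274, 31]);
  cube([42, 42, 360]);
  translate([299, 0, 0]) cube([42, 42, 360]);
  translate([0, 232, 0]) cube([42, 42, 360]);
  translate([299, 232, 0]) cube([42, 42, 360]);
}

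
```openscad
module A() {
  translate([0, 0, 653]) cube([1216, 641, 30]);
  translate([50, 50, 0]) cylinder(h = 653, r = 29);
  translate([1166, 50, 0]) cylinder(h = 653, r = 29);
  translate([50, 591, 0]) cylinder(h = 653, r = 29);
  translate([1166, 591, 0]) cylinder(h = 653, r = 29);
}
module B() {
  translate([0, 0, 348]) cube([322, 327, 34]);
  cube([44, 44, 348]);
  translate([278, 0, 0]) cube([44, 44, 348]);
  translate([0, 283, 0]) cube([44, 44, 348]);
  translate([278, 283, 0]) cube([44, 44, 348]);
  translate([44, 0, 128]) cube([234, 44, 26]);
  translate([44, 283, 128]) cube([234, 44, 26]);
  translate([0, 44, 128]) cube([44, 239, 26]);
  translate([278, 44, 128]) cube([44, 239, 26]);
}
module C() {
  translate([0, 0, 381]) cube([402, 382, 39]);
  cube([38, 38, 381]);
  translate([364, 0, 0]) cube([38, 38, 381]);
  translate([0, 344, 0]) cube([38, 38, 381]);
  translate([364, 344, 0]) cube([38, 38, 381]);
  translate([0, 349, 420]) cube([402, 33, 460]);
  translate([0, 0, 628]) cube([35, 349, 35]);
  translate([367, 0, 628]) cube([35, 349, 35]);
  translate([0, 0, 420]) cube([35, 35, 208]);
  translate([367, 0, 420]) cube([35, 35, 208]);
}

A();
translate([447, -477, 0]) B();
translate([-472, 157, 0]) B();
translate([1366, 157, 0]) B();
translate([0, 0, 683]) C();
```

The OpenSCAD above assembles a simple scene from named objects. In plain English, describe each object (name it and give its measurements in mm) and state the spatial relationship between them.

A is a table: top 1216 mm (x) × 641 mm (y), 30 mm thick, upper face at z = 683 mm, on four round legs of 58 mm diameter, each leg's bounding box inset 21 mm from the nearest pair of top edges, running from z = 0 to the bottom of the top.

B is a simple wooden stool: a rectangular seat 322 mm (x) by 327 mm (y), 34 mm thick, top face at z = 382 mm, on four square legs, each 44×44 mm in cross-section. The legs rest on z = 0, each flush with a corner of the seat. Four stretchers, 44 mm wide and 26 mm tall, connect adjacent legs with their undersides at z = 128 mm, each running between the inner faces of the legs it joins and aligned with the legs' outer faces on the other axis.

C is a chair. The seat is a 402×382×39 mm slab with its top at z = 420 mm, on four 38×38 mm corner legs (flush with the seat edges, standing on z = 0). A flat backrest 33 mm thick, 460 mm tall, spans the full seat width and rises from the seat top along its +y edge, rear face flush with the rear of the seat. Two armrests of 35×35 mm section run along each side from the seat's front edge to the front of the backrest, top faces 243 mm above the seat top and outer faces flush with the seat's x-edges; a 35×35 mm post under the front of each armrest stands on the seat at the front corner.

Three stools sit around the table at the −y, −x, +x sides. The chair is on top of the table.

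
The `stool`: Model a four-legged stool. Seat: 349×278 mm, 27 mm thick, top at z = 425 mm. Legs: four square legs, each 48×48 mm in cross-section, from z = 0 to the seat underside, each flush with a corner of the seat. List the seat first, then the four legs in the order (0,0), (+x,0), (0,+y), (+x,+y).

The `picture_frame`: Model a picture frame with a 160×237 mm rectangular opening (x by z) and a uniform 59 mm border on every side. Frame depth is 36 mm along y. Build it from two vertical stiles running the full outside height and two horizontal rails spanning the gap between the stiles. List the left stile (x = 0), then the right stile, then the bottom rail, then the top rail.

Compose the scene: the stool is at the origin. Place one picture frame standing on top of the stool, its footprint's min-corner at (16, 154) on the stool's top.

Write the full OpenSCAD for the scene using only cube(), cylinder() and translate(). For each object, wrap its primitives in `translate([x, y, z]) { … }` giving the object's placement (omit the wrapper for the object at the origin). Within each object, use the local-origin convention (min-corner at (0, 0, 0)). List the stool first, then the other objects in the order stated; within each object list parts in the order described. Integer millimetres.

translate([0, 0, 398]) cube([349, 278, 27]);
cube([48, 48, 398]);
translate([301, 0, 0]) cube([48, 48, 398]);
translate([0, 230, 0]) cube([48, 48, 398]);
translate([301, 230, 0]) cube([48, 48, 398]);
translate([16, 154, 425]) {
  cube([59, 36, 355]);
  translate([219, 0, 0]) cube([59, 36, 355]);
  translate([59, 0, 0]) cube([160, 36, 59]);
  translate([59, 0, 296]) cube([160, 36, 59]);
}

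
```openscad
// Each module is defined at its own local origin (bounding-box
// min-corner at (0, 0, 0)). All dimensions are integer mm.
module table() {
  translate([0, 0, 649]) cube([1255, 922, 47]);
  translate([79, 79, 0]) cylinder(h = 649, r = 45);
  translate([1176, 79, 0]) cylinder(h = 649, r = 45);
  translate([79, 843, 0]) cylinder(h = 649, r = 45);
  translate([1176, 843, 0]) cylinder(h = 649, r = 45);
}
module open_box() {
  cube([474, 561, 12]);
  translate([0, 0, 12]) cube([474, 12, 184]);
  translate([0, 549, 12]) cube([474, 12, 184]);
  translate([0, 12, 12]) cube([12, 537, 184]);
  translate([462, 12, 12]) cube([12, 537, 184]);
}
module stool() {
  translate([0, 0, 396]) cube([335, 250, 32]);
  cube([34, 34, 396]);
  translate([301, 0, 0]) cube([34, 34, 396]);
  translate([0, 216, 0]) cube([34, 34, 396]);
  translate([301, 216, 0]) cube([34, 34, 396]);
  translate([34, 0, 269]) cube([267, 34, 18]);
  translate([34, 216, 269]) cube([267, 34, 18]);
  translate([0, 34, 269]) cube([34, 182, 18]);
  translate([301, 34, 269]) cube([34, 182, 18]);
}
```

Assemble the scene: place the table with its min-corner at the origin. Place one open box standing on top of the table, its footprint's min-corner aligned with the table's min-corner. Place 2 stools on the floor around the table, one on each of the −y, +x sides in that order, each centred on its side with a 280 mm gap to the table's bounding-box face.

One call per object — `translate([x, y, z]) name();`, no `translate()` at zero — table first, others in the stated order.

table();
translate([0, 0, 696]) open_box();
translate([460, -530, 0]) stool();
translate([1535, 336, 0]) stool();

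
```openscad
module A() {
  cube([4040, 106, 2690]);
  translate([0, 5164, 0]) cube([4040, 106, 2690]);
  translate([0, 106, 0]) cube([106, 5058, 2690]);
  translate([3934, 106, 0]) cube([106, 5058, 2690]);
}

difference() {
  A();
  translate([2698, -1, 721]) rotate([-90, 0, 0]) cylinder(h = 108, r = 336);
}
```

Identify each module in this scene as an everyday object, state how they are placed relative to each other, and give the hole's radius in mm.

The subtracted cylinder has r = 336 mm.

A is a house frame. The house frame has a circular hole through its front wall. The hole's radius is 336 mm.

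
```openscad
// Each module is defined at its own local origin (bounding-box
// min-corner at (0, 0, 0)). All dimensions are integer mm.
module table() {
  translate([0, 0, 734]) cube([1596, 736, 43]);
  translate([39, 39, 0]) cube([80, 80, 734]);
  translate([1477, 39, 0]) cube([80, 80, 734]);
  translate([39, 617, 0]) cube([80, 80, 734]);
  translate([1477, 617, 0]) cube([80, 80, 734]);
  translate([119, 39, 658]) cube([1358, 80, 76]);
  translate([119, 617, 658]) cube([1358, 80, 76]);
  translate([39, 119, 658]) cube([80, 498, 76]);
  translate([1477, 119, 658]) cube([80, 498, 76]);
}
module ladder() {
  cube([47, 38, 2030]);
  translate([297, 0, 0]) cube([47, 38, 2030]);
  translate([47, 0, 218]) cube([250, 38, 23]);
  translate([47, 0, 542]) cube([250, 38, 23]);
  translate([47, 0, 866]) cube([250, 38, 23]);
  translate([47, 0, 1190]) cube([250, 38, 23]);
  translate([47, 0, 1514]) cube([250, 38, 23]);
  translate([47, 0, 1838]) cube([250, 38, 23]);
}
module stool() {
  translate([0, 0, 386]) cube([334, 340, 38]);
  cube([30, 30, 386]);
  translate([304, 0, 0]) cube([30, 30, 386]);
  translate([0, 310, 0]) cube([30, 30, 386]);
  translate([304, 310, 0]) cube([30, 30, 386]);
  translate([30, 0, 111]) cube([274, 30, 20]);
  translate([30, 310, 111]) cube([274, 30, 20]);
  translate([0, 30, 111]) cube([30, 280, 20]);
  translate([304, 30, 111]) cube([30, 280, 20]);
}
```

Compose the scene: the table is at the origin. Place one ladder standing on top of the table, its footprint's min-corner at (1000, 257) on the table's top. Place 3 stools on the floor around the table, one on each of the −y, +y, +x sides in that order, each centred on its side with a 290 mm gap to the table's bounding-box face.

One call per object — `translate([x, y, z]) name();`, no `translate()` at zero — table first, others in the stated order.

table();
translate([1000, 257, 777]) ladder();
translate([631, -630, 0]) stool();
translate([631, 1026, 0]) stool();
translate([1886, 198, 0]) stool();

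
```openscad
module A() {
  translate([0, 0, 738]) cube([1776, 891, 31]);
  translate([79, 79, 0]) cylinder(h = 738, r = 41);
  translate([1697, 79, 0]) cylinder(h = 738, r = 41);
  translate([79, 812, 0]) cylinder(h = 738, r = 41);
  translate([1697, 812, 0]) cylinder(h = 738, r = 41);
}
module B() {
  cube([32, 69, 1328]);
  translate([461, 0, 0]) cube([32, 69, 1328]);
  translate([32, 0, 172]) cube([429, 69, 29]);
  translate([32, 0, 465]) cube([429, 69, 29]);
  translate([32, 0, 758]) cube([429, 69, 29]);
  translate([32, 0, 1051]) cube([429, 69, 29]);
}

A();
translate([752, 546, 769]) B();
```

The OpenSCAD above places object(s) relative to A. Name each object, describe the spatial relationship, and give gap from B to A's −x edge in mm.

A is a table. B is a ladder. The ladder is on top of the table. The gap from the ladder to the table's −x edge is 752 mm.

The ladder's min-x is at 752; the table's min-x is 0; gap = 752 mm.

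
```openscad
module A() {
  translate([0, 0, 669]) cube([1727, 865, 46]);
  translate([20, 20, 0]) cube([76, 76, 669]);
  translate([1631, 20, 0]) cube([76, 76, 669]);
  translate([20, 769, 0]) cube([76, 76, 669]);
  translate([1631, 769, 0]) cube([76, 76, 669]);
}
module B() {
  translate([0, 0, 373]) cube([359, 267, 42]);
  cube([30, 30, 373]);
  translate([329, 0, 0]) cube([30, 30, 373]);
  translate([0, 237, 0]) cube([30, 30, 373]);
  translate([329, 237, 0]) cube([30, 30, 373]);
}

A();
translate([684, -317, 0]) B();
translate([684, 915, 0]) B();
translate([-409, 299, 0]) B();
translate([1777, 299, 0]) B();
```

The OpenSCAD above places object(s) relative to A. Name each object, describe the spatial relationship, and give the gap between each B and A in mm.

Each stool's nearest face is 50 mm from the table's bounding box.

A is a table. B is a stool. Four stools sit around the table at the −y, +y, −x, +x sides. The gap between each stool and the table is 50 mm.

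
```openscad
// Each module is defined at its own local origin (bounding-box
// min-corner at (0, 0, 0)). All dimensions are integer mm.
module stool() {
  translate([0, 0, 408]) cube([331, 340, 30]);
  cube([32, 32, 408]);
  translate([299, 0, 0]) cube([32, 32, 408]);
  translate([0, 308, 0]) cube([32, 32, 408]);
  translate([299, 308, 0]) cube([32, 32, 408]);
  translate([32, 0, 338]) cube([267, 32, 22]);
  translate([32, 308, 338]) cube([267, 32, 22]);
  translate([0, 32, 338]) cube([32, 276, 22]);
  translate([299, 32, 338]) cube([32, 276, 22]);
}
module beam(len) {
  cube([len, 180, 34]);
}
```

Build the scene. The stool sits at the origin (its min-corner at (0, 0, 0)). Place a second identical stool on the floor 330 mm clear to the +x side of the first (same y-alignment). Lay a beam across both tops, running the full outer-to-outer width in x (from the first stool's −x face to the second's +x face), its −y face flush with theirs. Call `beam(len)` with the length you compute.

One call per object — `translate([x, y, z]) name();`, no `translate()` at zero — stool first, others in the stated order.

stool();
translate([661, 0, 0]) stool();
translate([0, 0, 438]) beam(992);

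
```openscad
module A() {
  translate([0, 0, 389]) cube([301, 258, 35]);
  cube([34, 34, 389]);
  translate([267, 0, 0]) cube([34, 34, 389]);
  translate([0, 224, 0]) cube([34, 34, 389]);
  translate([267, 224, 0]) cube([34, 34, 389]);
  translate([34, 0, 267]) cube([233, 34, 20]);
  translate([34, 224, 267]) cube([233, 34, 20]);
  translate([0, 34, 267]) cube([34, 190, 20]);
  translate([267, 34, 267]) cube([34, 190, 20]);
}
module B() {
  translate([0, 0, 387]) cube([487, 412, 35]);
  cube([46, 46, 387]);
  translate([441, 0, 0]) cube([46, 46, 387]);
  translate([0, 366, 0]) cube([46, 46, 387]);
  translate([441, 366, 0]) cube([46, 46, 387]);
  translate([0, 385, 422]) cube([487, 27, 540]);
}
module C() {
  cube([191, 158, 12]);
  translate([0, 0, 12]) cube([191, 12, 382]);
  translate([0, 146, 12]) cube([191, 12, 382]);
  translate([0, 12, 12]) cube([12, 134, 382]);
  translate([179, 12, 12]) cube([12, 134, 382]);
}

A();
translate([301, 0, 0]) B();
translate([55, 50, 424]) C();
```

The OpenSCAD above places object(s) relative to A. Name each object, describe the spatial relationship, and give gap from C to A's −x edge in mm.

The open box's min-x is at 55; the stool's min-x is 0; gap = 55 mm.

A is a stool. B is a chair. C is an open box. The chair is against the stool's +x side, with their −y faces flush. The open box is on top of the stool, centred. The gap from the open box to the stool's −x edge is 55 mm.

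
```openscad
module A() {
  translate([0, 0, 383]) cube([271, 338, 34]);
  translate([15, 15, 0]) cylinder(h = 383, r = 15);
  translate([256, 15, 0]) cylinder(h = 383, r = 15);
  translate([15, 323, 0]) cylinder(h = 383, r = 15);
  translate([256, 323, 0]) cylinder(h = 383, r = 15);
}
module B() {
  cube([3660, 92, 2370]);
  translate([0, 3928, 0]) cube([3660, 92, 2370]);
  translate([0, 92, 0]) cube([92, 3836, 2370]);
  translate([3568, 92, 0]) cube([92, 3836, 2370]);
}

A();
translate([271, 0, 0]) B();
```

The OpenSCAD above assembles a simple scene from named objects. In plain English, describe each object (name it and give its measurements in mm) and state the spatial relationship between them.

A is a four-legged stool. The seat is a 271×338×34 mm slab whose top surface is at z = 417 mm; four round legs, each 30 mm in diameter, run from the floor (z = 0) to the underside of the seat, each leg's axis is inset half a diameter from the nearest pair of seat edges (so the leg's bounding box is flush with the corner).

B is a box-shaped house frame (walls only): outside footprint 3660×4020 mm, wall height 2370 mm, wall thickness 92 mm. The two y-facing walls run the full x-width; the two x-facing walls fit between the inner faces of the y-facing walls.

The house frame is against the stool's +x side, with their −y faces flush.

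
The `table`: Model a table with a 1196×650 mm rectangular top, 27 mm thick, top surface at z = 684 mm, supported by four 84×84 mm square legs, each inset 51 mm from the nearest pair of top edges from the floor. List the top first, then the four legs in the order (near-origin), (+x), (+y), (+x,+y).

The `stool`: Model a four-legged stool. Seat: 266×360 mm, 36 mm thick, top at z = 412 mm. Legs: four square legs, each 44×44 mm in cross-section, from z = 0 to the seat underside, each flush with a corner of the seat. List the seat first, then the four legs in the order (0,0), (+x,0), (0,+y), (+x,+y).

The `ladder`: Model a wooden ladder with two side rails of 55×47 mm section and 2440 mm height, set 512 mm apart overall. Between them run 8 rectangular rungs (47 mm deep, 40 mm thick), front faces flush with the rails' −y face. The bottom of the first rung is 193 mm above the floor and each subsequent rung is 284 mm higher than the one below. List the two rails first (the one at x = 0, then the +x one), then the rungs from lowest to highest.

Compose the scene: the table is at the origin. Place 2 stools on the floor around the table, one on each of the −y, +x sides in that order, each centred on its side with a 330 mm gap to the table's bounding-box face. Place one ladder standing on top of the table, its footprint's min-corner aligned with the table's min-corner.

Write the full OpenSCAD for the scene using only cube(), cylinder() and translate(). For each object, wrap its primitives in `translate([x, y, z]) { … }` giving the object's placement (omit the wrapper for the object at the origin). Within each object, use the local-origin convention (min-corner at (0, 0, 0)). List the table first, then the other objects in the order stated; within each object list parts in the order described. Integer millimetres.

translate([0, 0, 657]) cube([1196, 650, 27]);
translate([51, 51, 0]) cube([84, 84, 657]);
translate([1061, 51, 0]) cube([84, 84, 657]);
translate([51, 515, 0]) cube([84, 84, 657]);
translate([1061, 515, 0]) cube([84, 84, 657]);
translate([465, -690, 0]) {
  translate([0, 0, 376]) cube([266, 360, 36]);
  cube([44, 44, 376]);
  translate([222, 0, 0]) cube([44, 44, 376]);
  translate([0, 316, 0]) cube([44, 44, 376]);
  translate([222, 316, 0]) cube([44, 44, 376]);
}
translate([1526, 145, 0]) {
  translate([0, 0, 376]) cube([266, 360, 36]);
  cube([44, 44, 376]);
  translate([222, 0, 0]) cube([44, 44, 376]);
  translate([0, 316, 0]) cube([44, 44, 376]);
  translate([222, 316, 0]) cube([44, 44, 376]);
}
translate([0, 0, 684]) {
  cube([55, 47, 2440]);
  translate([457, 0, 0]) cube([55, 47, 2440]);
  translate([55, 0, 193]) cube([402, 47, 40]);
  translate([55, 0, 477]) cube([402, 47, 40]);
  translate([55, 0, 761]) cube([402, 47, 40]);
  translate([55, 0, 1045]) cube([402, 47, 40]);
  translate([55, 0, 1329]) cube([402, 47, 40]);
  translate([55, 0, 1613]) cube([402, 47, 40]);
  translate([55, 0, 1897]) cube([402, 47, 40]);
  translate([55, 0, 2181]) cube([402, 47, 40]);
}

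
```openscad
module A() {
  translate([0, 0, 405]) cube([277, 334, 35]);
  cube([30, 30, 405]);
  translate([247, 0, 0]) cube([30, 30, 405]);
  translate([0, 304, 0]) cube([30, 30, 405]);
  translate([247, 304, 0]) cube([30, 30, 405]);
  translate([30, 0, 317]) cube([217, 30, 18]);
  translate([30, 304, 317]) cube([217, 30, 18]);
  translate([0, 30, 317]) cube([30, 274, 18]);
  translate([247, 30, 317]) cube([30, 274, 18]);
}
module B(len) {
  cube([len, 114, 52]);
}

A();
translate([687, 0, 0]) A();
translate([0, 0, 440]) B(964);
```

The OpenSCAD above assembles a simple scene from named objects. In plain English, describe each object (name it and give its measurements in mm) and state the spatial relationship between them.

A is a four-legged stool. The seat is 277×334 mm, 35 mm thick, top at z = 440 mm. It stands on four square legs, each 30×30 mm in cross-section, from z = 0 to the seat underside, each flush with a corner of the seat. Four stretchers, 30 mm wide and 18 mm tall, connect adjacent legs with their undersides at z = 317 mm, each running between the inner faces of the legs it joins and aligned with the legs' outer faces on the other axis.

B is a rectangular beam 964 mm long (x), 114 mm deep (y), 52 mm thick (z).

The beam spans the tops of two stools placed 410 mm apart, resting at z = 440 mm.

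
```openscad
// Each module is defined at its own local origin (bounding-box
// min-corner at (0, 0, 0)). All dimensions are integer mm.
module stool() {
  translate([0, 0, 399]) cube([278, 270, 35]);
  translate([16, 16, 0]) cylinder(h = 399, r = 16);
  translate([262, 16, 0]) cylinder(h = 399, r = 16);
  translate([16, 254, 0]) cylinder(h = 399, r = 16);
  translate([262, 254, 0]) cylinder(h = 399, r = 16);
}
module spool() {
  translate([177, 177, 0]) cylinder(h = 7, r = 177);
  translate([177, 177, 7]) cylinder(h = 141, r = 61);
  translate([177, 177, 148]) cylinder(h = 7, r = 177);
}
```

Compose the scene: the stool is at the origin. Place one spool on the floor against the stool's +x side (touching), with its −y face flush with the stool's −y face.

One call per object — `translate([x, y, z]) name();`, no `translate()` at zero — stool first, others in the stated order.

stool();
translate([278, 0, 0]) spool();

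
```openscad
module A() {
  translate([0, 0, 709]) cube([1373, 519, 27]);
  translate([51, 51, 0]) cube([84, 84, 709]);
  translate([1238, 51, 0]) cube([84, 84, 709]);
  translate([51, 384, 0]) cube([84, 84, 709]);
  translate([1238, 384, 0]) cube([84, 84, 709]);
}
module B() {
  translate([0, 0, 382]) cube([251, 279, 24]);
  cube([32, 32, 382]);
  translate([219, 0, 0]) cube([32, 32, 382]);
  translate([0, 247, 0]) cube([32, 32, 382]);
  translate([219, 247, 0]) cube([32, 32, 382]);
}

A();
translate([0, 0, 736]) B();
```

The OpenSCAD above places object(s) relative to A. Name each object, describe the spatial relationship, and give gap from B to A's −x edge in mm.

The stool's min-x is at 0; the table's min-x is 0; gap = 0 mm.

A is a table. B is a stool. The stool is on top of the table. The gap from the stool to the table's −x edge is 0 mm.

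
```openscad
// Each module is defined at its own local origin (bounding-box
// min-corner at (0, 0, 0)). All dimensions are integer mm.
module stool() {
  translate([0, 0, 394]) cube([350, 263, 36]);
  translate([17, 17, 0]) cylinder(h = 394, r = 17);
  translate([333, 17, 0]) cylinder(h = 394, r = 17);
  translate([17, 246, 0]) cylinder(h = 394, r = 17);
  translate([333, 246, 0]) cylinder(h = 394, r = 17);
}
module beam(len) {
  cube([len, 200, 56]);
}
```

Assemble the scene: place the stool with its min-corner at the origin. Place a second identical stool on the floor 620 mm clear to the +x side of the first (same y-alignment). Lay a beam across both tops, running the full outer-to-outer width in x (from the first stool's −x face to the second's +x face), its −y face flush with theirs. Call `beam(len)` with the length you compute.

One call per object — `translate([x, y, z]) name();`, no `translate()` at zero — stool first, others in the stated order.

stool();
translate([970, 0, 0]) stool();
translate([0, 0, 430]) beam(1320);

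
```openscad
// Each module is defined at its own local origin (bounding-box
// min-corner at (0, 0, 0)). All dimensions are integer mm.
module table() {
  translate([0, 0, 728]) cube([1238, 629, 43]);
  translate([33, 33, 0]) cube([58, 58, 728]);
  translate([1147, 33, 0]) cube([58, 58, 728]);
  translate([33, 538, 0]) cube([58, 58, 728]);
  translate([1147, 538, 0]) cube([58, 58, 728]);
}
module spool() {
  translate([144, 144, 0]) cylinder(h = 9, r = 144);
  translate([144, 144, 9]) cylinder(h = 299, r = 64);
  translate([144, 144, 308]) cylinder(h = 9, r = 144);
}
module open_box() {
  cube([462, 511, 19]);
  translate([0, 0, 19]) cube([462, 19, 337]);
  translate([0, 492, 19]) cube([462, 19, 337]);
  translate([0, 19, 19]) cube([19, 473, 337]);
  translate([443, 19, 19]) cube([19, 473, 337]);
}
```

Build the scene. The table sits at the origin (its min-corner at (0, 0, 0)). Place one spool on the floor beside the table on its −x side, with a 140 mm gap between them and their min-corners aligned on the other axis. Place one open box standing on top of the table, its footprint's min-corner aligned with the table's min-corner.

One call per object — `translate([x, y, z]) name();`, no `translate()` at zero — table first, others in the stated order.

table();
translate([-428, 0, 0]) spool();
translate([0, 0, 771]) open_box();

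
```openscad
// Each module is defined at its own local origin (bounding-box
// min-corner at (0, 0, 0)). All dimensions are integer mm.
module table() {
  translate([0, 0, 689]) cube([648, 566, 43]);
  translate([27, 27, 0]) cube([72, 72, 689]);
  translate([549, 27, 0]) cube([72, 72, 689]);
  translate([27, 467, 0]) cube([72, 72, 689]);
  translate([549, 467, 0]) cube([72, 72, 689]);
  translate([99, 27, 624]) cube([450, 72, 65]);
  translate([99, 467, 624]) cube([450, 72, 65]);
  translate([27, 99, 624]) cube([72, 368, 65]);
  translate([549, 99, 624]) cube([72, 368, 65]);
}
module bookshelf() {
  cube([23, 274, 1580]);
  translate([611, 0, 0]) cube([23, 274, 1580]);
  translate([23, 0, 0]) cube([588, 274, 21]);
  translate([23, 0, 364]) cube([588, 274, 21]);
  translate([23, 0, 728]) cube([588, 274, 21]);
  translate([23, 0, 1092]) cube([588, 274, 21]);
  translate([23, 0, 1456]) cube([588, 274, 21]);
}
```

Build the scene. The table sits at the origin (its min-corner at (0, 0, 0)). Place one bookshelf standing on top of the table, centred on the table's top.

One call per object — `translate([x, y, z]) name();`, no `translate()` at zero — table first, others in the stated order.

table();
translate([7, 146, 732]) bookshelf();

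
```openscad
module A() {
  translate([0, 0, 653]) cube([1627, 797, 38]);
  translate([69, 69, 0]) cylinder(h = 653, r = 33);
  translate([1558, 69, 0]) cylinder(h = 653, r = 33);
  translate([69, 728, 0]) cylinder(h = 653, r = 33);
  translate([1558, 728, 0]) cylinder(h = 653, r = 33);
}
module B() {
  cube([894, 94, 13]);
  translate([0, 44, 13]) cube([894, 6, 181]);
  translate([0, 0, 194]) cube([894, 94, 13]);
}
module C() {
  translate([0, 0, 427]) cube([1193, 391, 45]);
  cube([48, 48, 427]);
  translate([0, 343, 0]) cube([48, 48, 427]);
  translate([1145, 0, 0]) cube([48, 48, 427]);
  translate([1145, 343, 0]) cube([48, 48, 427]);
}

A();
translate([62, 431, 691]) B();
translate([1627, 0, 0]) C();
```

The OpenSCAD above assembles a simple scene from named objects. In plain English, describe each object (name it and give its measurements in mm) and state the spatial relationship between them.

A is a rectangular dining table. The top is 1627×797×38 mm with its upper surface at z = 691 mm. It stands on four round legs of 66 mm diameter, each leg's bounding box inset 36 mm from the nearest pair of top edges, running from the floor to the underside of the top.

B is an I-beam lying along x, 894 mm long. Overall section height 207 mm. Two flanges 94 mm wide (y) and 13 mm thick, one on the floor and one at the top; a web 6 mm thick runs between them, centred on the flange width.

C is a long wooden bench with a 1193 mm (x) × 391 mm (y) seat, 45 mm thick, its top surface 472 mm above the floor. Four 48 mm square legs at the seat corners, flush with the edges, run from z = 0 to the seat underside.

The I-beam is on top of the table. The bench is against the table's +x side, with their −y faces flush.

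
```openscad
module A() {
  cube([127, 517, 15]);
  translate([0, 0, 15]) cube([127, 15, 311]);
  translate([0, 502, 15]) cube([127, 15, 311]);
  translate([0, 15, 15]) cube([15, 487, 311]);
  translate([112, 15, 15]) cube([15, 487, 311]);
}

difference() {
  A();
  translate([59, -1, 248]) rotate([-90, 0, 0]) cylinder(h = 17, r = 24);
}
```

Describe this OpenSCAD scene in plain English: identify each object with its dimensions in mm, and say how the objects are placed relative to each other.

A is an open-topped rectangular box: outside dimensions 127×517×326 mm, with a uniform wall and base thickness of 15 mm. The base is a full 127×517 slab on the floor; four walls sit on top of the base. The front and back walls (the −y and +y sides) span the full width; the two side walls fit between them.

The open box has a circular hole of radius 24 mm through its front wall, centred at (x = 59, z = 248).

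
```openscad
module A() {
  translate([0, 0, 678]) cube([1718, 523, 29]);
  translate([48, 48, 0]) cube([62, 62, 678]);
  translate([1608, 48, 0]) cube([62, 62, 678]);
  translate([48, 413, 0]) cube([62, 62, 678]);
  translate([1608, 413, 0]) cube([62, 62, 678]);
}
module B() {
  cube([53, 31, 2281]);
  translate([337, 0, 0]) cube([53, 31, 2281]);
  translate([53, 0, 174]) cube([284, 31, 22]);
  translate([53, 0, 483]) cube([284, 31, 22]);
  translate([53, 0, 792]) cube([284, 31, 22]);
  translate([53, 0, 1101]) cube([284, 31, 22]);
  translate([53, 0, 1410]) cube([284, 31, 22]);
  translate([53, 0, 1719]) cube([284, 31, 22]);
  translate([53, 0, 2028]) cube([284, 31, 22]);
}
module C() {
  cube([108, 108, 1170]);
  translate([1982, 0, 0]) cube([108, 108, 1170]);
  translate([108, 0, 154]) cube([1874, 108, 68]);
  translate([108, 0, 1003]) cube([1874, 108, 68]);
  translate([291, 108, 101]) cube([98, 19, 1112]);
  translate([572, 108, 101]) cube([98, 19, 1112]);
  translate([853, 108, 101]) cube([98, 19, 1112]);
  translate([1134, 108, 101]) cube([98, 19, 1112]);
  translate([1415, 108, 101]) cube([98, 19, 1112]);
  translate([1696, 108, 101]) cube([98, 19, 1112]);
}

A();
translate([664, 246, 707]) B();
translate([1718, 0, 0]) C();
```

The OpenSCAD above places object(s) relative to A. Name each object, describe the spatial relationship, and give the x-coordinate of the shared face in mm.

A is a table. B is a ladder. C is a fence section. The ladder is on top of the table, centred. The fence section is against the table's +x side, with their −y faces flush. The x-coordinate of the shared face is 1718 mm.

The table's +x face and the fence section's −x face are both at x = 1718 mm.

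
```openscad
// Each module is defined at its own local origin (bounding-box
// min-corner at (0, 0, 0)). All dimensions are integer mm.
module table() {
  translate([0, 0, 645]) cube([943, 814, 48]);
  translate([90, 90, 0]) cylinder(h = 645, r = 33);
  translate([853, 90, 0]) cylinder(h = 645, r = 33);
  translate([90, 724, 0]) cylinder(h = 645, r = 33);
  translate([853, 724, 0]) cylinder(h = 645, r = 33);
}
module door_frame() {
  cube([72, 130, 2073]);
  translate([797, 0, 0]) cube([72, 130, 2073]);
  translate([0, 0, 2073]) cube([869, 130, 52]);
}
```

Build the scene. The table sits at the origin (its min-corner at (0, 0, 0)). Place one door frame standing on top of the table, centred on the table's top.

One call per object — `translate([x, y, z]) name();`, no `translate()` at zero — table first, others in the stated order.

table();
translate([37, 342, 693]) door_frame();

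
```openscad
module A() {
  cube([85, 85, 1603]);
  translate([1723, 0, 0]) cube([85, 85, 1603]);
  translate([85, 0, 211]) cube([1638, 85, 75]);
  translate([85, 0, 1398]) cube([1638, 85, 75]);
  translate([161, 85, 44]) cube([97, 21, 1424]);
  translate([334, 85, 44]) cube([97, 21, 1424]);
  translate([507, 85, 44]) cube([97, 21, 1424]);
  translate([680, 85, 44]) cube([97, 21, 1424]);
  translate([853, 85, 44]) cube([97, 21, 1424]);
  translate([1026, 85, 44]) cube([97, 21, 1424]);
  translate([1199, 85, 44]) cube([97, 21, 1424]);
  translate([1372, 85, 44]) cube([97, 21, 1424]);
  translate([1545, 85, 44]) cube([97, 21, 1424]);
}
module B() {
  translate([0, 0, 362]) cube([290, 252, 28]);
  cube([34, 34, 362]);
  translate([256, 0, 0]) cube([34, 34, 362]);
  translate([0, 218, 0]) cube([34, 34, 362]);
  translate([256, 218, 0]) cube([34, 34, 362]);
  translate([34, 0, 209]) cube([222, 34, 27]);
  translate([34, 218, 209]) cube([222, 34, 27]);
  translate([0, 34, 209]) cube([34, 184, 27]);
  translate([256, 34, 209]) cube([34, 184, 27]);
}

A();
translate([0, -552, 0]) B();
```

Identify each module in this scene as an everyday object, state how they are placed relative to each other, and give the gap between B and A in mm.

The stool's nearest face is 300 mm from the fence section's −y face.

A is a fence section. B is a stool. The stool is on the floor beside the fence section on its −y side. The gap between the stool and the fence section is 300 mm.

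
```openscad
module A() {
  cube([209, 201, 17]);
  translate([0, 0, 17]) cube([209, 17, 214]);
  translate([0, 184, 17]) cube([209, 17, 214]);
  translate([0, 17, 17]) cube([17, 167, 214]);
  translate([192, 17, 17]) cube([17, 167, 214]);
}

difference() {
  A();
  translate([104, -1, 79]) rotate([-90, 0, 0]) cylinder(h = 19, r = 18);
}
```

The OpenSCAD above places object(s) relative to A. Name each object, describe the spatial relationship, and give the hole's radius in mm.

The subtracted cylinder has r = 18 mm.

A is an open box. The open box has a circular hole through its front wall. The hole's radius is 18 mm.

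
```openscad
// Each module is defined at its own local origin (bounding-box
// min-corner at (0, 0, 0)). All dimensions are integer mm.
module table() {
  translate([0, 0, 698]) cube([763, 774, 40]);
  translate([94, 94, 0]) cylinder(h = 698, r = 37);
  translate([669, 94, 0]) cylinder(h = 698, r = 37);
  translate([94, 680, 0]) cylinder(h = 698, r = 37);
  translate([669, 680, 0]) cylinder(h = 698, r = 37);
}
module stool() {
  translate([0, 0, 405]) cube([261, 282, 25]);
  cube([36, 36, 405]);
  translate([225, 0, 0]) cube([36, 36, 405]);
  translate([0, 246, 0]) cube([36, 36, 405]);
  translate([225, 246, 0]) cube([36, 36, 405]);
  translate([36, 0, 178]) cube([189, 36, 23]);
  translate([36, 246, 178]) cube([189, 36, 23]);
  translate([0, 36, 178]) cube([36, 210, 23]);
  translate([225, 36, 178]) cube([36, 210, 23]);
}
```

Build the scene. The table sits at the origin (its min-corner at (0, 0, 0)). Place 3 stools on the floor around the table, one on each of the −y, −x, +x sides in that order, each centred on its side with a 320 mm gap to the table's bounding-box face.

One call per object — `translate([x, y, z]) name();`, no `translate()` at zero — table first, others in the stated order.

table();
translate([251, -602, 0]) stool();
translate([-581, 246, 0]) stool();
translate([1083, 246, 0]) stool();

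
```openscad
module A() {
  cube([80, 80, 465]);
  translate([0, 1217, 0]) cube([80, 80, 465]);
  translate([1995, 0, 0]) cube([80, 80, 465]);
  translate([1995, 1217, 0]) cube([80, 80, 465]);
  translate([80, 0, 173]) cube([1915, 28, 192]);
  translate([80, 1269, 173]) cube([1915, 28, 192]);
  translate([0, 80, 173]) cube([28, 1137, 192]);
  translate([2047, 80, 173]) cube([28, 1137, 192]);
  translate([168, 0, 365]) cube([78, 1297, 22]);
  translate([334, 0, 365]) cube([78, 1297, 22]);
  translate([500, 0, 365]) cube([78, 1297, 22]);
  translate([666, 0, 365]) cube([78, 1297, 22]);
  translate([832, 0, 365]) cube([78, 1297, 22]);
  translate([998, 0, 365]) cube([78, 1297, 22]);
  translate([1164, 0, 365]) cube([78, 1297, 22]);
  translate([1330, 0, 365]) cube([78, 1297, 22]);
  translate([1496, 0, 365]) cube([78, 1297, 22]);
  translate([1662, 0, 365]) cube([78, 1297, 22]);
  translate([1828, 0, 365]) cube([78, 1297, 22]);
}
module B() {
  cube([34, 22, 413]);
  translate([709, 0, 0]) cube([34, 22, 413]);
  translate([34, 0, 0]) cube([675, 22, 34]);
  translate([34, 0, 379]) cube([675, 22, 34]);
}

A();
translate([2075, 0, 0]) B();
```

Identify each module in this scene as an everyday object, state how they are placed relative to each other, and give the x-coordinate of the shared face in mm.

A is a bed frame. B is a picture frame. The picture frame is against the bed frame's +x side, with their −y faces flush. The x-coordinate of the shared face is 2075 mm.

The bed frame's +x face and the picture frame's −x face are both at x = 2075 mm.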